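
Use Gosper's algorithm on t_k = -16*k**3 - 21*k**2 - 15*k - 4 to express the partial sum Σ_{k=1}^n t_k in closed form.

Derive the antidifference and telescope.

Step 1: r(k) = (16*k**3 + 69*k**2 + 105*k + 56)/(16*k**3 + 21*k**2 + 15*k + 4).
Factor: A=1; B=1; C=k**3 + 21*k**2/16 + 15*k/16 + 1/4.
Set up (1)·f(k+1) − (1)·f(k) − (k**3 + 21*k**2/16 + 15*k/16 + 1/4) = 0.
Degrees (0,0,3) ⇒ d ≤ 4.
Match coefficients ⇒ f(k) = k**2*(4*k**2 - k + 1)/16.
Certificate R = B(k−1)f/C = k**2*(4*k**2 - k + 1)/(16*k**3 + 21*k**2 + 15*k + 4) gives s_k = k**2*(-4*k**2 + k - 1).
Δs = -16*k**3 - 21*k**2 - 15*k - 4, as required.
Telescope: S(n) = s_(n+1) − s_(1) = -4*n**4 - 15*n**3 - 22*n**2 - 15*n - 4 − (-4) = n*(-4*n**3 - 15*n**2 - 22*n - 15).

S(n) = n*(-4*n**3 - 15*n**2 - 22*n - 15)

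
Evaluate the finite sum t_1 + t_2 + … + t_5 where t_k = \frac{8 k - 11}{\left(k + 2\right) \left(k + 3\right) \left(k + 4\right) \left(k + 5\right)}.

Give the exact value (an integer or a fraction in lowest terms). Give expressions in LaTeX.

t_(k+1)/t_k = (k + 2)*(8*k - 3)/((k + 6)*(8*k - 11)).
Gosper form: A/B · C(k+1)/C(k) with A=k + 2, B=k + 6, C=k - 11/8.
Need (k + 2)·f(k+1) − (k + 5)·f(k) = k - 11/8.
d = 3 from the (1,1,1) case.
Solving with deg f ≤ 3: f(k) = -k*(k**2 + 9*k + 122)/192.
Then R = B(k−1)f/C = -k*(k + 5)*(k**2 + 9*k + 122)/(24*(8*k - 11)), so s_k = R(k)·t_k = k*(-k**2 - 9*k - 122)/(24*(k + 2)*(k + 3)*(k + 4)).
Δs = (8*k - 11)/(k**4 + 14*k**3 + 71*k**2 + 154*k + 120), as required.
Σ_(k=1)^(5) t_k = s_(6) − s_(1) = -53/720 − (-11/120) = 13/720.

Σ = 13/720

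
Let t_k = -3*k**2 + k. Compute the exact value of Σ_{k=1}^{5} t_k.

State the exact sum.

Σ = -150

Compute t_(k+1)/t_k: get (-k + 3*(k + 1)**2 - 1)/(k*(3*k - 1)).
A = 1, B = 1, C = k**2 - k/3.
Solve (1)·f(k+1) − (1)·f(k) = k**2 - k/3.
Degrees (0,0,2) ⇒ d ≤ 3.
Solving with deg f ≤ 3: f(k) = k*(k - 1)**2/3.
Get s_k = R·t_k = k*(-k**2 + 2*k - 1) with R(k) = B(k−1)f(k)/C(k) = (k - 1)**2/(3*k - 1).
Verify: k*(1 - 3*k) matches t_k.
Telescoping: Σ = s_(6) − s_(1) = -150 − (0) = -150.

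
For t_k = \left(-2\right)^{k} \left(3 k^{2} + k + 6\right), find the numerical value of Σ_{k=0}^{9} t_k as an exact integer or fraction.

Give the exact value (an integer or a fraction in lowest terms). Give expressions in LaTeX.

Σ = -94206

Ratio r(k) = 2*(-3*k**2 - 7*k - 10)/(3*k**2 + k + 6).
Gosper form: A/B · C(k+1)/C(k) with A=-2, B=1, C=k**2 + k/3 + 2.
Need (-2)·f(k+1) − (1)·f(k) = k**2 + k/3 + 2.
deg f ≤ 2 (via 0,0,2).
Coefficient equations give f(k) = -(k**2 - k + 2)/3.
Certificate R = B(k−1)f/C = -(k**2 - k + 2)/(3*k**2 + k + 6) gives s_k = (-2)**k*(-k**2 + k - 2).
Verify: (-2)**k*(3*k**2 + k + 6) matches t_k.
Σ_(k=0)^(9) t_k = s_(10) − s_(0) = -94208 − (-2) = -94206.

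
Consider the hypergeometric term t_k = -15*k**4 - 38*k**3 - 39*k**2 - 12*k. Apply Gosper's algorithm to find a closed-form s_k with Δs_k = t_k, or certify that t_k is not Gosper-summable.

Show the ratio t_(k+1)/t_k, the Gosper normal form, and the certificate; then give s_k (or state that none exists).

s_k = k**2*(-3*k**3 - 2*k**2 + k + 4)

Step 1: r(k) = (15*k**4 + 98*k**3 + 243*k**2 + 264*k + 104)/(k*(15*k**3 + 38*k**2 + 39*k + 12)).
So A=1 and B=1, with C=k**4 + 38*k**3/15 + 13*k**2/5 + 4*k/5.
f must satisfy (1)·f(k+1) − (1)·f(k) = k**4 + 38*k**3/15 + 13*k**2/5 + 4*k/5.
deg f ≤ 5 (via 0,0,4).
Match coefficients ⇒ f(k) = k**2*(k - 1)*(3*k**2 + 5*k + 4)/15.
So s_k = (B(k−1)f/C)·t_k = (k*(k - 1)*(3*k**2 + 5*k + 4)/(15*k**3 + 38*k**2 + 39*k + 12))·t_k = k**2*(-3*k**3 - 2*k**2 + k + 4).
Δs = k*(-15*k**3 - 38*k**2 - 39*k - 12), as required.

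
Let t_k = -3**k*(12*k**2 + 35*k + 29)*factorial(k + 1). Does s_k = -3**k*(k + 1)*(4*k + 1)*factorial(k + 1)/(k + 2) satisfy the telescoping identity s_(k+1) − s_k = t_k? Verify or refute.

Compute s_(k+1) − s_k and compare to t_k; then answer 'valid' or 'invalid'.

Invalid: residual 3**k*(12*k**3 + 59*k**2 + 95*k + 57)*factorial(k + 1)/((k + 2)*(k + 3)) ≠ 0.

s_(k+1) = -3**(k + 1)*(k + 2)*(4*k + 5)*factorial(k + 2)/(k + 3)
s_(k+1) − s_k = -3**k*(12*k**4 + 83*k**3 + 217*k**2 + 260*k + 117)*factorial(k + 1)/((k + 2)*(k + 3))
(s_(k+1) − s_k) − t_k = 3**k*(12*k**3 + 59*k**2 + 95*k + 57)*factorial(k + 1)/((k + 2)*(k + 3))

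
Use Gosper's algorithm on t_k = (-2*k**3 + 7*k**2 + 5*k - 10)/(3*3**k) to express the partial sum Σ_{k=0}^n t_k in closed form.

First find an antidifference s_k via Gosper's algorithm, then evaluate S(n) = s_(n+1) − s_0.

S(n) = 3**(-n - 1)*(-3**(n + 2) + n**3 + n**2 - 4*n - 1)

Ratio r(k) = k*(2*k**2 - k - 13)/(3*(2*k**3 - 7*k**2 - 5*k + 10)).
A = 1/3, B = 1, C = k**3 - 7*k**2/2 - 5*k/2 + 5.
Set up (1/3)·f(k+1) − (1)·f(k) − (k**3 - 7*k**2/2 - 5*k/2 + 5) = 0.
deg f ≤ 3 (via 0,0,3).
A polynomial solution: f(k) = -3*(k**3 - 2*k**2 - 3*k + 3)/2.
Certificate R = B(k−1)f/C = -3*(k**3 - 2*k**2 - 3*k + 3)/((k - 1)*(2*k**2 - 5*k - 10)) gives s_k = (k**3 - 2*k**2 - 3*k + 3)/3**k.
s_(k+1) − s_k = (-2*k**3 + 7*k**2 + 5*k - 10)/(3*3**k) = t_k.
Evaluate: s_(n+1) = 3**(-n - 1)*(n**3 + n**2 - 4*n - 1); subtract s_(0) = 3 ⇒ S(n) = 3**(-n - 1)*(-3**(n + 2) + n**3 + n**2 - 4*n - 1).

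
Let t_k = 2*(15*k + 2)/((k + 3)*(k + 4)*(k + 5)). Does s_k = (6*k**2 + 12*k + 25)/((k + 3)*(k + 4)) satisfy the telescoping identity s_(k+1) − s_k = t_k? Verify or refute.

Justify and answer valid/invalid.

valid (s_(k+1) − s_k reduces to t_k)

s_(k+1) = (12*k + 6*(k + 1)**2 + 37)/((k + 4)*(k + 5))
s_(k+1) − s_k = 2*(15*k + 2)/(k**3 + 12*k**2 + 47*k + 60)
(s_(k+1) − s_k) − t_k = 0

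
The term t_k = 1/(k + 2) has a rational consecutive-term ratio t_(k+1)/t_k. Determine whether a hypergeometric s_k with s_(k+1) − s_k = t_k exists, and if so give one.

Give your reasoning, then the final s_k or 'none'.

no hypergeometric antidifference exists

r(k) = (k + 2)/(k + 3) after simplifying.
A = k + 2, B = k + 3, C = 1.
f must satisfy (k + 2)·f(k+1) − (k + 2)·f(k) = 1.
From deg A=1, deg B=1, deg C=0: d=0.
f = c0 ⇒ A·f(k+1) − B(k−1)·f(k) − C = -1. The system {-1 = 0} is inconsistent; no antidifference.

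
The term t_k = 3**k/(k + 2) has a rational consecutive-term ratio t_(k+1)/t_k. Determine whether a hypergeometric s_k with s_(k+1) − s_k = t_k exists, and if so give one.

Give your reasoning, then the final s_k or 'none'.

The ratio is 3*(k + 2)/(k + 3).
Normal form (A,B,C) = (3*k + 6, k + 3, 1).
Solve (3*k + 6)·f(k+1) − (k + 2)·f(k) = 1.
d = -1 from the (1,1,0) case.
d = -1 < 0 ⇒ no nonzero polynomial f; not summable.

not Gosper-summable; s_k does not exist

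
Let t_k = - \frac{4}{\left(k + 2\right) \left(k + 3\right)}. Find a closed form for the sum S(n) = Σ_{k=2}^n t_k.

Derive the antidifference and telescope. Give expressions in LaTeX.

S(n) = \frac{1 - n}{n + 3}

Ratio r(k) = (k + 2)/(k + 4).
Factor: A=k + 2; B=k + 4; C=1.
Key eq: (k + 2)·f(k+1) = (k + 3)·f(k) + (1).
Degrees (1,1,0) ⇒ d ≤ 1.
Coefficient equations give f(k) = k/2.
Certificate R = B(k−1)f/C = k*(k + 3)/2 gives s_k = -2*k/(k + 2).
Verify: -4/(k**2 + 5*k + 6) matches t_k.
Telescope: S(n) = s_(n+1) − s_(2) = 2*(-n - 1)/(n + 3) − (-1) = (1 - n)/(n + 3).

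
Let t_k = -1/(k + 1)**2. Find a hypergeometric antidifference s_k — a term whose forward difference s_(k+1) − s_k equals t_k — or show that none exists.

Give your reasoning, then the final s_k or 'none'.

not Gosper-summable; s_k does not exist

Ratio r(k) = (k + 1)**2/(k + 2)**2.
Factor: A=k**2 + 2*k + 1; B=k**2 + 4*k + 4; C=1.
f must satisfy (k**2 + 2*k + 1)·f(k+1) − (k**2 + 2*k + 1)·f(k) = 1.
deg f ≤ 0 (via 2,2,0).
Generic f = c0 gives residual -1; -1 = 0 cannot hold, so t_k is not Gosper-summable.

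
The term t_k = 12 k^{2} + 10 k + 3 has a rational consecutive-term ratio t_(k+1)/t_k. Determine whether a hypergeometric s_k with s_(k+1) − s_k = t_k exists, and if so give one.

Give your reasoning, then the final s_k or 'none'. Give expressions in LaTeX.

s_k = k^{2} \left(4 k - 1\right)

r(k) = (12*k**2 + 34*k + 25)/(12*k**2 + 10*k + 3) after simplifying.
Gosper form: A/B · C(k+1)/C(k) with A=1, B=1, C=k**2 + 5*k/6 + 1/4.
Key eq: (1)·f(k+1) = (1)·f(k) + (k**2 + 5*k/6 + 1/4).
From deg A=0, deg B=0, deg C=2: d=3.
Solving with deg f ≤ 3: f(k) = k**2*(4*k - 1)/12.
Then R = B(k−1)f/C = k**2*(4*k - 1)/(12*k**2 + 10*k + 3), so s_k = R(k)·t_k = k**2*(4*k - 1).
Δs = 12*k**2 + 10*k + 3, as required.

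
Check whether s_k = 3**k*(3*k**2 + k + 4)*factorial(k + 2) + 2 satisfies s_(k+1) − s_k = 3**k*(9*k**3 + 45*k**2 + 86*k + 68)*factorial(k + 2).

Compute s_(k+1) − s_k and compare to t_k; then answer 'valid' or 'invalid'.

s_(k+1) = 3**(k + 1)*(k + 3*(k + 1)**2 + 5)*factorial(k + 3) + 2
s_(k+1) − s_k = 3**k*(9*k**3 + 45*k**2 + 86*k + 68)*factorial(k + 2)
(s_(k+1) − s_k) − t_k = 0

valid (s_(k+1) − s_k reduces to t_k)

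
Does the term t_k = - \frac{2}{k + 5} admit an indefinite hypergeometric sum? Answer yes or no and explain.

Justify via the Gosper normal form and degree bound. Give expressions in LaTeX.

No — t_k has no hypergeometric antidifference.

r(k) = (k + 5)/(k + 6) after simplifying.
A = k + 5, B = k + 6, C = 1.
Need (k + 5)·f(k+1) − (k + 5)·f(k) = 1.
From deg A=1, deg B=1, deg C=0: d=0.
Write f(k) = c0. Then LHS − RHS = -1, requiring -1 = 0: contradictory. No certificate.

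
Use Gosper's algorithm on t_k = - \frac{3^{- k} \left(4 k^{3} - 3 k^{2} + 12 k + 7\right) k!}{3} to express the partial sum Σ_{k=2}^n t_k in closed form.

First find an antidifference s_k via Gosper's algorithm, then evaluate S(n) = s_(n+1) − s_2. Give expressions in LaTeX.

S(n) = 3^{- n - 2} \left(14 \cdot 3^{n} - 12 n^{3} n! - 27 n^{2} n! - 9 n n! + 6 n!\right)

Step 1: r(k) = (4*k**4 + 13*k**3 + 27*k**2 + 38*k + 20)/(3*(4*k**3 - 3*k**2 + 12*k + 7)).
A = k/3 + 1/3, B = 1, C = k**3 - 3*k**2/4 + 3*k + 7/4.
Need (k/3 + 1/3)·f(k+1) − (1)·f(k) = k**3 - 3*k**2/4 + 3*k + 7/4.
Degrees (1,0,3) ⇒ d ≤ 2.
A polynomial solution: f(k) = 3*(4*k**2 - 3*k - 3)/4.
Certificate R = B(k−1)f/C = 3*(4*k**2 - 3*k - 3)/(4*k**3 - 3*k**2 + 12*k + 7) gives s_k = (-4*k**2 + 3*k + 3)*factorial(k)/3**k.
Verify: -(4*k**3 - 3*k**2 + 12*k + 7)*factorial(k)/(3*3**k) matches t_k.
Σ_(k=2)^n t_k = s_(n+1) − s_(2) = (-3**(-n - 1)*(4*n**2 + 5*n - 2)*factorial(n + 1)) − (-14/9), i.e. 3**(-n - 2)*(14*3**n - 12*n**3*factorial(n) - 27*n**2*factorial(n) - 9*n*factorial(n) + 6*factorial(n)).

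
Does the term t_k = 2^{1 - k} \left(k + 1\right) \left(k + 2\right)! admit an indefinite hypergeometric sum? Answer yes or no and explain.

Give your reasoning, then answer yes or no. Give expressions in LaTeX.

Compute t_(k+1)/t_k: get (k + 2)*(k + 3)/(2*(k + 1)).
A = k/2 + 3/2, B = 1, C = k + 1.
Set up (k/2 + 3/2)·f(k+1) − (1)·f(k) − (k + 1) = 0.
From deg A=1, deg B=0, deg C=1: d=0.
Coefficient equations give f(k) = 2.
R(k) = B(k−1)·f(k)/C(k) = 2/(k + 1); s_k = R·t_k = 2**(2 - k)*factorial(k + 2).
Check: Δs_k = 2**(1 - k)*(k + 1)*factorial(k + 2). ✓

Yes. s_k = 2^{2 - k} \left(k + 2\right)!.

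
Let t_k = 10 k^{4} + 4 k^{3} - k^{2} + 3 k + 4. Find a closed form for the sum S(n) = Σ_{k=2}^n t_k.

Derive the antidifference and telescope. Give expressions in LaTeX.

t_(k+1)/t_k = (10*k**4 + 44*k**3 + 71*k**2 + 53*k + 20)/(10*k**4 + 4*k**3 - k**2 + 3*k + 4).
Normal form (A,B,C) = (1, 1, k**4 + 2*k**3/5 - k**2/10 + 3*k/10 + 2/5).
f must satisfy (1)·f(k+1) − (1)·f(k) = k**4 + 2*k**3/5 - k**2/10 + 3*k/10 + 2/5.
Degrees (0,0,4) ⇒ d ≤ 5.
Solving with deg f ≤ 5: f(k) = k*(2*k**4 - 4*k**3 + k**2 + 3*k + 2)/10.
Then R = B(k−1)f/C = k*(2*k**4 - 4*k**3 + k**2 + 3*k + 2)/(10*k**4 + 4*k**3 - k**2 + 3*k + 4), so s_k = R(k)·t_k = k*(2*k**4 - 4*k**3 + k**2 + 3*k + 2).
Verify: 10*k**4 + 4*k**3 - k**2 + 3*k + 4 matches t_k.
s_(n+1) = 2*n**5 + 6*n**4 + 5*n**3 + 2*n**2 + 5*n + 4 and s_(2) = 24, so S(n) = 2*n**5 + 6*n**4 + 5*n**3 + 2*n**2 + 5*n - 20.

S(n) = 2 n^{5} + 6 n^{4} + 5 n^{3} + 2 n^{2} + 5 n - 20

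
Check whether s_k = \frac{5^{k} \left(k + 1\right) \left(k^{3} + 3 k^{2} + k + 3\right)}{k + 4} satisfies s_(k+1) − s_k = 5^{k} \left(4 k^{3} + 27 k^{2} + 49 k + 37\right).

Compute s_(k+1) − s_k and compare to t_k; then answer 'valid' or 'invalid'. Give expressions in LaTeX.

s_(k+1) = 5**(k + 1)*(k + 2)*(k + (k + 1)**3 + 3*(k + 1)**2 + 4)/(k + 5)
s_(k+1) − s_k = 5**k*(4*k**5 + 51*k**4 + 246*k**3 + 556*k**2 + 617*k + 305)/(k**2 + 9*k + 20)
(s_(k+1) − s_k) − t_k = 5**k*(-12*k**4 - 126*k**3 - 462*k**2 - 696*k - 435)/(k**2 + 9*k + 20)

Invalid: residual \frac{5^{k} \left(- 12 k^{4} - 126 k^{3} - 462 k^{2} - 696 k - 435\right)}{k^{2} + 9 k + 20} ≠ 0.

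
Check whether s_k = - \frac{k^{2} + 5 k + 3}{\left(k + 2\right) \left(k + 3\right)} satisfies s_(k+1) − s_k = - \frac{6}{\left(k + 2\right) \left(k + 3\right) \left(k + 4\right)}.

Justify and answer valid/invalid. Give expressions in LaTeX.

valid; difference matches t_k

s_(k+1) = (-5*k - (k + 1)**2 - 8)/((k + 3)*(k + 4))
s_(k+1) − s_k = -6/(k**3 + 9*k**2 + 26*k + 24)
(s_(k+1) − s_k) − t_k = 0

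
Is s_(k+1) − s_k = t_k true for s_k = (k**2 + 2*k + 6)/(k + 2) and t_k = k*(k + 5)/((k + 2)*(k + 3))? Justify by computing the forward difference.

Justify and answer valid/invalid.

valid (s_(k+1) − s_k reduces to t_k)

s_(k+1) = (k**2 + 4*k + 9)/(k + 3)
s_(k+1) − s_k = k*(k + 5)/(k**2 + 5*k + 6)
(s_(k+1) − s_k) − t_k = 0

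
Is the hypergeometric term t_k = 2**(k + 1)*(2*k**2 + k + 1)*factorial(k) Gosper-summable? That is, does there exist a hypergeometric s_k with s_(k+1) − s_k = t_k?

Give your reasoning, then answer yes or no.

Yes. s_k = 2**(k + 1)*(k - 1)*factorial(k).

The ratio is 2*(k + 1)*(k + 2*(k + 1)**2 + 2)/(2*k**2 + k + 1).
Take A(k)=2*k + 2, B(k)=1, C(k)=k**2 + k/2 + 1/2.
Solve (2*k + 2)·f(k+1) − (1)·f(k) = k**2 + k/2 + 1/2.
d = 1 from the (1,0,2) case.
Solve for f: f(k) = (k - 1)/2 (degree 1 ≤ 1).
Then R = B(k−1)f/C = (k - 1)/(2*k**2 + k + 1), so s_k = R(k)·t_k = 2**(k + 1)*(k - 1)*factorial(k).
Verify: 2**(k + 1)*(2*k**2 + k + 1)*factorial(k) matches t_k.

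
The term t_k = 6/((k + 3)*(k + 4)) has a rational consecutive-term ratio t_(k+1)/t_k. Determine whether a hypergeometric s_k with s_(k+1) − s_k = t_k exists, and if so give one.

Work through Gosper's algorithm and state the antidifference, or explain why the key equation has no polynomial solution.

s_k = 2*k/(k + 3)

Step 1: r(k) = (k + 3)/(k + 5).
A = k + 3, B = k + 5, C = 1.
f must satisfy (k + 3)·f(k+1) − (k + 4)·f(k) = 1.
deg f ≤ 1 (via 1,1,0).
Solve for f: f(k) = k/3 (degree 1 ≤ 1).
Then R = B(k−1)f/C = k*(k + 4)/3, so s_k = R(k)·t_k = 2*k/(k + 3).
Check: Δs_k = 6/(k**2 + 7*k + 12). ✓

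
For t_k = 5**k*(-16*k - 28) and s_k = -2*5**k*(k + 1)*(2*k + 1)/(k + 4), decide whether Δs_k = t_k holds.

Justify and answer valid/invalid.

s_(k+1) = -10*5**k*(k + 2)*(2*k + 3)/(k + 5)
s_(k+1) − s_k = 5**k*(-16*k**3 - 124*k**2 - 308*k - 230)/(k**2 + 9*k + 20)
(s_(k+1) − s_k) − t_k = 5**k*(48*k**2 + 264*k + 330)/(k**2 + 9*k + 20)

Invalid: residual 5**k*(48*k**2 + 264*k + 330)/(k**2 + 9*k + 20) ≠ 0.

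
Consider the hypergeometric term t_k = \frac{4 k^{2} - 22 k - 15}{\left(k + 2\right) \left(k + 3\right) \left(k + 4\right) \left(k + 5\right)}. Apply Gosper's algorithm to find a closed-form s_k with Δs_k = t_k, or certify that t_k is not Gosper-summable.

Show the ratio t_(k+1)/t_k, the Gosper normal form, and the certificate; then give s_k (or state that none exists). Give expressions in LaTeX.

Compute t_(k+1)/t_k: get (k + 2)*(22*k - 4*(k + 1)**2 + 37)/((k + 6)*(-4*k**2 + 22*k + 15)).
So A=k + 2 and B=k + 6, with C=k**2 - 11*k/2 - 15/4.
Key eq: (k + 2)·f(k+1) = (k + 5)·f(k) + (k**2 - 11*k/2 - 15/4).
deg f ≤ 3 (via 1,1,2).
Solve for f: f(k) = -k*(k**2 + 41*k + 18)/32 (degree 3 ≤ 3).
R(k) = B(k−1)·f(k)/C(k) = -k*(k + 5)*(k**2 + 41*k + 18)/(8*(4*k**2 - 22*k - 15)); s_k = R·t_k = k*(-k**2 - 41*k - 18)/(8*(k + 2)*(k + 3)*(k + 4)).
Δs = (4*k**2 - 22*k - 15)/(k**4 + 14*k**3 + 71*k**2 + 154*k + 120), as required.

s_k = \frac{k \left(- k^{2} - 41 k - 18\right)}{8 \left(k + 2\right) \left(k + 3\right) \left(k + 4\right)}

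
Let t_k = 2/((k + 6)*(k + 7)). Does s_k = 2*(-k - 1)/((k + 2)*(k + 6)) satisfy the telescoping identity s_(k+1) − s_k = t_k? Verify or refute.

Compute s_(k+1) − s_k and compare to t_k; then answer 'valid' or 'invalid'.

s_(k+1) = 2*(-k - 2)/((k + 3)*(k + 7))
s_(k+1) − s_k = 2*(k**2 + 3*k - 3)/(k**4 + 18*k**3 + 113*k**2 + 288*k + 252)
(s_(k+1) − s_k) − t_k = 2*(-2*k - 9)/(k**4 + 18*k**3 + 113*k**2 + 288*k + 252)

Invalid: residual 2*(-2*k - 9)/(k**4 + 18*k**3 + 113*k**2 + 288*k + 252) ≠ 0.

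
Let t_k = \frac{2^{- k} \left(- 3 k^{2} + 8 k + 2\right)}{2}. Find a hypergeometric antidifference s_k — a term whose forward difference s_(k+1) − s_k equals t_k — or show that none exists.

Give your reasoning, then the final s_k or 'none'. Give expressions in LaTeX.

The ratio is (3*k**2 - 2*k - 7)/(2*(3*k**2 - 8*k - 2)).
Gosper form: A/B · C(k+1)/C(k) with A=1/2, B=1, C=k**2 - 8*k/3 - 2/3.
Set up (1/2)·f(k+1) − (1)·f(k) − (k**2 - 8*k/3 - 2/3) = 0.
d = 2 from the (0,0,2) case.
A polynomial solution: f(k) = -2*(k - 1)*(3*k + 1)/3.
Certificate R = B(k−1)f/C = -2*(k - 1)*(3*k + 1)/(3*k**2 - 8*k - 2) gives s_k = (3*k**2 - 2*k - 1)/2**k.
Verify: (-3*k**2 + 8*k + 2)/(2*2**k) matches t_k.

s_k = 2^{- k} \left(3 k^{2} - 2 k - 1\right)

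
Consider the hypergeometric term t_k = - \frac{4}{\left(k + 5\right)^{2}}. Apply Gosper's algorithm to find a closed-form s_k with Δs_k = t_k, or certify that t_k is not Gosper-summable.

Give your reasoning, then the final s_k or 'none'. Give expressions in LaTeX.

Compute t_(k+1)/t_k: get (k + 5)**2/(k + 6)**2.
So A=k**2 + 10*k + 25 and B=k**2 + 12*k + 36, with C=1.
Key eq: (k**2 + 10*k + 25)·f(k+1) = (k**2 + 10*k + 25)·f(k) + (1).
From deg A=2, deg B=2, deg C=0: d=0.
Put f(k) = c0: A·f(k+1) − B(k−1)·f(k) − C = -1; need -1 = 0 — inconsistent ⇒ no f, not summable.

none (Gosper's algorithm certifies no s_k)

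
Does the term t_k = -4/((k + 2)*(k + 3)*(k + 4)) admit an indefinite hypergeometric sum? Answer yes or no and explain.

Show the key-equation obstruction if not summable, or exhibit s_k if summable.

Ratio r(k) = (k + 2)/(k + 5).
A = k + 2, B = k + 5, C = 1.
Key eq: (k + 2)·f(k+1) = (k + 4)·f(k) + (1).
Degrees (1,1,0) ⇒ d ≤ 2.
Solving with deg f ≤ 2: f(k) = k*(k + 5)/12.
Certificate R = B(k−1)f/C = k*(k + 4)*(k + 5)/12 gives s_k = k*(-k - 5)/(3*(k + 2)*(k + 3)).
Δs = -4/(k**3 + 9*k**2 + 26*k + 24), as required.

Yes. s_k = k*(-k - 5)/(3*(k + 2)*(k + 3)).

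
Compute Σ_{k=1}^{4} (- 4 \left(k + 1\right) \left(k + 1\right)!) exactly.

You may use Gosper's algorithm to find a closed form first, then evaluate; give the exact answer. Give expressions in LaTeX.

t_(k+1)/t_k = (k + 2)**2/(k + 1).
So A=k + 2 and B=1, with C=k + 1.
f must satisfy (k + 2)·f(k+1) − (1)·f(k) = k + 1.
From deg A=1, deg B=0, deg C=1: d=0.
Solve for f: f(k) = 1 (degree 0 ≤ 0).
Get s_k = R·t_k = -4*factorial(k + 1) with R(k) = B(k−1)f(k)/C(k) = 1/(k + 1).
Check: Δs_k = -4*(k + 1)*factorial(k + 1). ✓
Sum = s_(5) − s_(1); s_(5) = -2880, s_(1) = -8 ⇒ -2872.

Σ = -2872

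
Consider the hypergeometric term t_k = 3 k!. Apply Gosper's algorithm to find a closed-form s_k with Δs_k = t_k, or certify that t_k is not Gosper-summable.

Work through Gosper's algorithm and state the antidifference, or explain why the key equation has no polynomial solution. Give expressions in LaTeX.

r(k) = k + 1 after simplifying.
So A=k + 1 and B=1, with C=1.
f must satisfy (k + 1)·f(k+1) − (1)·f(k) = 1.
Bound: deg f ≤ -1.
Bound -1 < 0, so the key equation has no polynomial solution.

none (Gosper's algorithm certifies no s_k)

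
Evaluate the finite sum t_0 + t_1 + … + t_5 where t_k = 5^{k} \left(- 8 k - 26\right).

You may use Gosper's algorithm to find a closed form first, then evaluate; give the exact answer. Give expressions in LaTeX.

Step 1: r(k) = 5*(4*k + 17)/(4*k + 13).
Take A(k)=5, B(k)=1, C(k)=k + 13/4.
Key eq: (5)·f(k+1) = (1)·f(k) + (k + 13/4).
d = 1 from the (0,0,1) case.
Coefficient equations give f(k) = (k + 2)/4.
Get s_k = R·t_k = -2*5**k*(k + 2) with R(k) = B(k−1)f(k)/C(k) = (k + 2)/(4*k + 13).
Δs = 5**k*(-8*k - 26), as required.
Evaluate s at k=6 and k=0: -250000 and -4; difference -249996.

Σ = -249996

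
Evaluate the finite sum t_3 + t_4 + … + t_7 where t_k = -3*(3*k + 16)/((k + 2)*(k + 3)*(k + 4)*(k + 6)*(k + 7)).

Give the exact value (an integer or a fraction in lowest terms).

Σ = -127/13860

Step 1: r(k) = (k + 2)*(k + 6)*(3*k + 19)/((k + 5)*(k + 8)*(3*k + 16)).
Gosper form: A/B · C(k+1)/C(k) with A=k + 2, B=k + 8, C=k**2 + 31*k/3 + 80/3.
Key eq: (k + 2)·f(k+1) = (k + 7)·f(k) + (k**2 + 31*k/3 + 80/3).
d = 5 from the (1,1,2) case.
Coefficient equations give f(k) = k*(k + 4)*(k + 5)*(k**2 + 11*k + 36)/108.
R(k) = B(k−1)·f(k)/C(k) = k*(k + 4)*(k + 7)*(k**2 + 11*k + 36)/(36*(3*k + 16)); s_k = R·t_k = k*(-k**2 - 11*k - 36)/(12*(k**3 + 11*k**2 + 36*k + 36)).
s_(k+1) − s_k = 3*(-3*k - 16)/(k**5 + 22*k**4 + 185*k**3 + 740*k**2 + 1404*k + 1008) = t_k.
Sum = s_(8) − s_(3); s_(8) = -94/1155, s_(3) = -13/180 ⇒ -127/13860.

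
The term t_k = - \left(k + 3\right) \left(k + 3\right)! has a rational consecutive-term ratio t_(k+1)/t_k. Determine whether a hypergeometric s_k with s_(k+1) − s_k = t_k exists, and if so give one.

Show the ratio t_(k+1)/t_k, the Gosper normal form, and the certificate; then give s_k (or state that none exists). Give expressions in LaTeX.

s_k = - \left(k + 3\right)!

r(k) = (k + 4)**2/(k + 3) after simplifying.
Factor: A=k + 4; B=1; C=k + 3.
f must satisfy (k + 4)·f(k+1) − (1)·f(k) = k + 3.
deg f ≤ 0 (via 1,0,1).
Solving with deg f ≤ 0: f(k) = 1.
So s_k = (B(k−1)f/C)·t_k = (1/(k + 3))·t_k = -factorial(k + 3).
Verify: -(k + 3)*factorial(k + 3) matches t_k.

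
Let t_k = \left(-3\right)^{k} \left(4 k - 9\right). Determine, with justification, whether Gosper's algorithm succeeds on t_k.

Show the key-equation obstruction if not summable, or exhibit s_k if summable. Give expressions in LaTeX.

Yes. s_k = \left(-3\right)^{k} \left(3 - k\right).

Step 1: r(k) = 3*(5 - 4*k)/(4*k - 9).
Factor: A=-3; B=1; C=k - 9/4.
f must satisfy (-3)·f(k+1) − (1)·f(k) = k - 9/4.
d = 1 from the (0,0,1) case.
Solve for f: f(k) = -(k - 3)/4 (degree 1 ≤ 1).
R(k) = B(k−1)·f(k)/C(k) = -(k - 3)/(4*k - 9); s_k = R·t_k = (-3)**k*(3 - k).
Verify: (-3)**k*(4*k - 9) matches t_k.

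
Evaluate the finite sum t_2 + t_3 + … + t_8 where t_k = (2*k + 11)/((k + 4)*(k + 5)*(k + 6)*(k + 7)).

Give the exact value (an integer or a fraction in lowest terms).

Ratio r(k) = (k + 4)*(2*k + 13)/((k + 8)*(2*k + 11)).
Factor: A=k + 4; B=k + 8; C=k + 11/2.
Need (k + 4)·f(k+1) − (k + 7)·f(k) = k + 11/2.
Degrees (1,1,1) ⇒ d ≤ 3.
Solving with deg f ≤ 3: f(k) = k*(k + 5)*(k + 10)/48.
Certificate R = B(k−1)f/C = k*(k + 5)*(k + 7)*(k + 10)/(24*(2*k + 11)) gives s_k = k*(k + 10)/(24*(k**2 + 10*k + 24)).
Δs = (2*k + 11)/(k**4 + 22*k**3 + 179*k**2 + 638*k + 840), as required.
Sum = s_(9) − s_(2); s_(9) = 19/520, s_(2) = 1/48 ⇒ 49/3120.

Σ = 49/3120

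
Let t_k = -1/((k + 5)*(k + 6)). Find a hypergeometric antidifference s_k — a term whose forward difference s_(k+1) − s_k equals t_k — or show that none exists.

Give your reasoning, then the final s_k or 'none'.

s_k = -k/(5*k + 25)

t_(k+1)/t_k = (k + 5)/(k + 7).
Normal form (A,B,C) = (k + 5, k + 7, 1).
f must satisfy (k + 5)·f(k+1) − (k + 6)·f(k) = 1.
deg f ≤ 1 (via 1,1,0).
Match coefficients ⇒ f(k) = k/5.
R(k) = B(k−1)·f(k)/C(k) = k*(k + 6)/5; s_k = R·t_k = -k/(5*k + 25).
Verify: -1/(k**2 + 11*k + 30) matches t_k.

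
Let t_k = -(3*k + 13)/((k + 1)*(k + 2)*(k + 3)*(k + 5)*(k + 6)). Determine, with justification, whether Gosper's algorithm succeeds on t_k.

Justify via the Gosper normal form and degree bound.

Yes. s_k = k*(-k**2 - 8*k - 17)/(10*(k**3 + 8*k**2 + 17*k + 10)).

t_(k+1)/t_k = (k + 1)*(k + 5)*(3*k + 16)/((k + 4)*(k + 7)*(3*k + 13)).
Normal form (A,B,C) = (k + 1, k + 7, k**2 + 25*k/3 + 52/3).
Solve (k + 1)·f(k+1) − (k + 6)·f(k) = k**2 + 25*k/3 + 52/3.
deg f ≤ 5 (via 1,1,2).
A polynomial solution: f(k) = k*(k + 3)*(k + 4)*(k**2 + 8*k + 17)/30.
Get s_k = R·t_k = k*(-k**2 - 8*k - 17)/(10*(k**3 + 8*k**2 + 17*k + 10)) with R(k) = B(k−1)f(k)/C(k) = k*(k + 3)*(k + 6)*(k**2 + 8*k + 17)/(10*(3*k + 13)).
s_(k+1) − s_k = (-3*k - 13)/(k**5 + 17*k**4 + 107*k**3 + 307*k**2 + 396*k + 180) = t_k.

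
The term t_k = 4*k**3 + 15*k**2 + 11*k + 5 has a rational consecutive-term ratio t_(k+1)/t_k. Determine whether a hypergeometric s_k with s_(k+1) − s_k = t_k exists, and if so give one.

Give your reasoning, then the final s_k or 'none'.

s_k = k*(k**3 + 3*k**2 - k + 2)

The ratio is (4*k**3 + 27*k**2 + 53*k + 35)/(4*k**3 + 15*k**2 + 11*k + 5).
Gosper form: A/B · C(k+1)/C(k) with A=1, B=1, C=k**3 + 15*k**2/4 + 11*k/4 + 5/4.
Solve (1)·f(k+1) − (1)·f(k) = k**3 + 15*k**2/4 + 11*k/4 + 5/4.
d = 4 from the (0,0,3) case.
Match coefficients ⇒ f(k) = k*(k**3 + 3*k**2 - k + 2)/4.
Certificate R = B(k−1)f/C = k*(k**3 + 3*k**2 - k + 2)/(4*k**3 + 15*k**2 + 11*k + 5) gives s_k = k*(k**3 + 3*k**2 - k + 2).
Check: Δs_k = 4*k**3 + 15*k**2 + 11*k + 5. ✓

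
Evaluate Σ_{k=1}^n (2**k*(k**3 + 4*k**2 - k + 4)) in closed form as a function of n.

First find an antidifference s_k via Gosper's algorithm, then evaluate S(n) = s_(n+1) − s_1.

Step 1: r(k) = 2*(k**3 + 7*k**2 + 10*k + 8)/(k**3 + 4*k**2 - k + 4).
So A=2 and B=1, with C=k**3 + 4*k**2 - k + 4.
Solve (2)·f(k+1) − (1)·f(k) = k**3 + 4*k**2 - k + 4.
From deg A=0, deg B=0, deg C=3: d=3.
Solve for f: f(k) = (k + 1)*(k**2 - 3*k + 4) (degree 3 ≤ 3).
Get s_k = R·t_k = 2**k*(k**3 - 2*k**2 + k + 4) with R(k) = B(k−1)f(k)/C(k) = (k + 1)*(k**2 - 3*k + 4)/(k**3 + 4*k**2 - k + 4).
s_(k+1) − s_k = 2**k*(k**3 + 4*k**2 - k + 4) = t_k.
Σ_(k=1)^n t_k = s_(n+1) − s_(1) = (2**(n + 1)*(n**3 + n**2 + 4)) − (8), i.e. 2*2**n*n**3 + 2*2**n*n**2 + 8*2**n - 8.

S(n) = 2*2**n*n**3 + 2*2**n*n**2 + 8*2**n - 8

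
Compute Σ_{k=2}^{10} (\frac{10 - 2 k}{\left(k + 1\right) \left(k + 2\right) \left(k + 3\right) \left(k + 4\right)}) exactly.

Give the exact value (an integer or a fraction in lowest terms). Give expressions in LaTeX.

Σ = 37/1820

Compute t_(k+1)/t_k: get (k - 4)*(k + 1)/((k - 5)*(k + 5)).
Take A(k)=k + 1, B(k)=k + 5, C(k)=k - 5.
Key eq: (k + 1)·f(k+1) = (k + 4)·f(k) + (k - 5).
From deg A=1, deg B=1, deg C=1: d=3.
Solving with deg f ≤ 3: f(k) = -k*(k**2 + 6*k + 13)/4.
Get s_k = R·t_k = k*(k**2 + 6*k + 13)/(2*(k + 1)*(k + 2)*(k + 3)) with R(k) = B(k−1)f(k)/C(k) = -k*(k + 4)*(k**2 + 6*k + 13)/(4*(k - 5)).
Check: Δs_k = 2*(5 - k)/(k**4 + 10*k**3 + 35*k**2 + 50*k + 24). ✓
Sum = s_(11) − s_(2); s_(11) = 275/546, s_(2) = 29/60 ⇒ 37/1820.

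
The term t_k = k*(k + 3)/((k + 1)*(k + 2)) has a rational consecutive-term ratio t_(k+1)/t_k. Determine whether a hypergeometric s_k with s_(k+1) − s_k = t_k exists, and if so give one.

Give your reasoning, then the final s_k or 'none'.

The ratio is (k + 1)**2*(k + 4)/(k*(k + 3)**2).
A = k + 1, B = k + 3, C = k**2 + 3*k.
Key eq: (k + 1)·f(k+1) = (k + 2)·f(k) + (k**2 + 3*k).
Bound: deg f ≤ 2.
Solving with deg f ≤ 2: f(k) = k*(k - 1).
Then R = B(k−1)f/C = (k - 1)*(k + 2)/(k + 3), so s_k = R(k)·t_k = k*(k - 1)/(k + 1).
s_(k+1) − s_k = k*(k + 3)/(k**2 + 3*k + 2) = t_k.

s_k = k*(k - 1)/(k + 1)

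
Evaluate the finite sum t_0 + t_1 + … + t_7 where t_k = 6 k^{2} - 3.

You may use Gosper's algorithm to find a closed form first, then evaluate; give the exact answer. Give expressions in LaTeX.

Ratio r(k) = (2*(k + 1)**2 - 1)/(2*k**2 - 1).
Normal form (A,B,C) = (1, 1, k**2 - 1/2).
Key eq: (1)·f(k+1) = (1)·f(k) + (k**2 - 1/2).
d = 3 from the (0,0,2) case.
Coefficient equations give f(k) = k*(k - 2)*(2*k + 1)/6.
Certificate R = B(k−1)f/C = k*(k - 2)*(2*k + 1)/(3*(2*k**2 - 1)) gives s_k = k*(2*k**2 - 3*k - 2).
Δs = 6*k**2 - 3, as required.
Evaluate s at k=8 and k=0: 816 and 0; difference 816.

Σ = 816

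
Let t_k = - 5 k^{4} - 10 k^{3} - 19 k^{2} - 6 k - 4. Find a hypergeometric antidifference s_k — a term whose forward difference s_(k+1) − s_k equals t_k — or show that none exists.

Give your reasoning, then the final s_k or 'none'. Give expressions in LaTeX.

Ratio r(k) = (5*k**4 + 30*k**3 + 79*k**2 + 94*k + 44)/(5*k**4 + 10*k**3 + 19*k**2 + 6*k + 4).
Factor: A=1; B=1; C=k**4 + 2*k**3 + 19*k**2/5 + 6*k/5 + 4/5.
Key eq: (1)·f(k+1) = (1)·f(k) + (k**4 + 2*k**3 + 19*k**2/5 + 6*k/5 + 4/5).
Degrees (0,0,4) ⇒ d ≤ 5.
Solving with deg f ≤ 5: f(k) = k*(k**4 + 3*k**2 - 4*k + 4)/5.
So s_k = (B(k−1)f/C)·t_k = (k*(k**4 + 3*k**2 - 4*k + 4)/(5*k**4 + 10*k**3 + 19*k**2 + 6*k + 4))·t_k = k*(-k**4 - 3*k**2 + 4*k - 4).
Δs = -5*k**4 - 10*k**3 - 19*k**2 - 6*k - 4, as required.

s_k = k \left(- k^{4} - 3 k^{2} + 4 k - 4\right)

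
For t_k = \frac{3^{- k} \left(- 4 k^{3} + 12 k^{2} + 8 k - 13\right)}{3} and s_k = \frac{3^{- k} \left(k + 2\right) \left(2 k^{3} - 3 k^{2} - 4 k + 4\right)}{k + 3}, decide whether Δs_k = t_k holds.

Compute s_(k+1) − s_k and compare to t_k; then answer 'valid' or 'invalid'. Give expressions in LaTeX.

Invalid: residual \frac{3^{- k} \left(4 k^{4} + 6 k^{3} - 53 k^{2} - 23 k + 51\right)}{3 \left(k^{2} + 7 k + 12\right)} ≠ 0.

s_(k+1) = (2*k**4 + 9*k**3 + 5*k**2 - 13*k - 3)/(3*3**k*(k + 4))
s_(k+1) − s_k = (-4*k**5 - 12*k**4 + 50*k**3 + 134*k**2 - 18*k - 105)/(3*3**k*(k**2 + 7*k + 12))
(s_(k+1) − s_k) − t_k = (4*k**4 + 6*k**3 - 53*k**2 - 23*k + 51)/(3*3**k*(k**2 + 7*k + 12))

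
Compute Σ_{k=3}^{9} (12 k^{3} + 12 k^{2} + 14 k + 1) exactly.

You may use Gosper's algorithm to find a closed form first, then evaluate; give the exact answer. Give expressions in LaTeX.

The ratio is (12*k**3 + 48*k**2 + 74*k + 39)/(12*k**3 + 12*k**2 + 14*k + 1).
Take A(k)=1, B(k)=1, C(k)=k**3 + k**2 + 7*k/6 + 1/12.
Need (1)·f(k+1) − (1)·f(k) = k**3 + k**2 + 7*k/6 + 1/12.
From deg A=0, deg B=0, deg C=3: d=4.
Match coefficients ⇒ f(k) = k*(3*k**3 - 2*k**2 + 4*k - 4)/12.
Certificate R = B(k−1)f/C = k*(3*k**3 - 2*k**2 + 4*k - 4)/(12*k**3 + 12*k**2 + 14*k + 1) gives s_k = k*(3*k**3 - 2*k**2 + 4*k - 4).
s_(k+1) − s_k = 12*k**3 + 12*k**2 + 14*k + 1 = t_k.
Evaluate s at k=10 and k=3: 28360 and 213; difference 28147.

Σ = 28147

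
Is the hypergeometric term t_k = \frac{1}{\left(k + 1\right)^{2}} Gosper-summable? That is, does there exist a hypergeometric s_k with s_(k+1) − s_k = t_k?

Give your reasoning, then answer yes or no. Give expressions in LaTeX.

No. Not Gosper-summable.

Compute t_(k+1)/t_k: get (k + 1)**2/(k + 2)**2.
Normal form (A,B,C) = (k**2 + 2*k + 1, k**2 + 4*k + 4, 1).
Solve (k**2 + 2*k + 1)·f(k+1) − (k**2 + 2*k + 1)·f(k) = 1.
From deg A=2, deg B=2, deg C=0: d=0.
Put f(k) = c0: A·f(k+1) − B(k−1)·f(k) − C = -1; need -1 = 0 — inconsistent ⇒ no f, not summable.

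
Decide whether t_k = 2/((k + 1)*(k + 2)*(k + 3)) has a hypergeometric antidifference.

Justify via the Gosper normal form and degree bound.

Ratio r(k) = (k + 1)/(k + 4).
Factor: A=k + 1; B=k + 4; C=1.
Need (k + 1)·f(k+1) − (k + 3)·f(k) = 1.
d = 2 from the (1,1,0) case.
Match coefficients ⇒ f(k) = k*(k + 3)/4.
Then R = B(k−1)f/C = k*(k + 3)**2/4, so s_k = R(k)·t_k = k*(k + 3)/(2*(k + 1)*(k + 2)).
s_(k+1) − s_k = 2/(k**3 + 6*k**2 + 11*k + 6) = t_k.

Yes. s_k = k*(k + 3)/(2*(k + 1)*(k + 2)).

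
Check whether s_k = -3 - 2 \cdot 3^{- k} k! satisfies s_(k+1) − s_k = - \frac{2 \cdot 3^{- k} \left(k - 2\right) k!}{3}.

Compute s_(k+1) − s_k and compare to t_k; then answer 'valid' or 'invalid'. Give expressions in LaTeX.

valid; difference matches t_k

s_(k+1) = -(9*3**k + 2*k*factorial(k) + 2*factorial(k))/(3*3**k)
s_(k+1) − s_k = -2*(k - 2)*factorial(k)/(3*3**k)
(s_(k+1) − s_k) − t_k = 0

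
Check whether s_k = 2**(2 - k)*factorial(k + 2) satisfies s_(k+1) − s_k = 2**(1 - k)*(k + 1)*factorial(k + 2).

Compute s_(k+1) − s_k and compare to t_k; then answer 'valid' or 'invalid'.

valid; difference matches t_k

s_(k+1) = 2**(1 - k)*factorial(k + 3)
s_(k+1) − s_k = 2**(1 - k)*(k + 1)*factorial(k + 2)
(s_(k+1) − s_k) − t_k = 0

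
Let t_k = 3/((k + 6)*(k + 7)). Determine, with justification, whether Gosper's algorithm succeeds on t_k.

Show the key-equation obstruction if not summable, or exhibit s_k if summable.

Yes. s_k = k/(2*(k + 6)).

r(k) = (k + 6)/(k + 8) after simplifying.
Normal form (A,B,C) = (k + 6, k + 8, 1).
Need (k + 6)·f(k+1) − (k + 7)·f(k) = 1.
d = 1 from the (1,1,0) case.
Coefficient equations give f(k) = k/6.
R(k) = B(k−1)·f(k)/C(k) = k*(k + 7)/6; s_k = R·t_k = k/(2*(k + 6)).
Check: Δs_k = 3/(k**2 + 13*k + 42). ✓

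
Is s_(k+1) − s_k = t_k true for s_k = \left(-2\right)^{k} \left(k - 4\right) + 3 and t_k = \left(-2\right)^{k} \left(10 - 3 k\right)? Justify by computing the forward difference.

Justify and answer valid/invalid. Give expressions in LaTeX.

valid; difference matches t_k

s_(k+1) = (-2)**(k + 1)*(k - 3) + 3
s_(k+1) − s_k = (-2)**k*(10 - 3*k)
(s_(k+1) − s_k) − t_k = 0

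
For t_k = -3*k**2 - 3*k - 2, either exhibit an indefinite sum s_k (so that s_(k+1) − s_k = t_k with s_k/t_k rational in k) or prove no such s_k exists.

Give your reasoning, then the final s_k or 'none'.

Ratio r(k) = (3*k**2 + 9*k + 8)/(3*k**2 + 3*k + 2).
Normal form (A,B,C) = (1, 1, k**2 + k + 2/3).
Key eq: (1)·f(k+1) = (1)·f(k) + (k**2 + k + 2/3).
deg f ≤ 3 (via 0,0,2).
Solve for f: f(k) = k*(k**2 + 1)/3 (degree 3 ≤ 3).
R(k) = B(k−1)·f(k)/C(k) = k*(k**2 + 1)/(3*k**2 + 3*k + 2); s_k = R·t_k = -k**3 - k.
Check: Δs_k = k**3 - (k + 1)**3 - 1. ✓

s_k = -k**3 - k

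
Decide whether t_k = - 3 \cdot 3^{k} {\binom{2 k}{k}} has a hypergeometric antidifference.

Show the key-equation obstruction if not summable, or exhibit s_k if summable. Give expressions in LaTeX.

Ratio r(k) = 6*(2*k + 1)/(k + 1).
Take A(k)=12*k + 6, B(k)=k + 1, C(k)=1.
Solve (12*k + 6)·f(k+1) − (k)·f(k) = 1.
deg f ≤ -1 (via 1,1,0).
d = -1 < 0 ⇒ no nonzero polynomial f; not summable.

No — key equation has no polynomial f.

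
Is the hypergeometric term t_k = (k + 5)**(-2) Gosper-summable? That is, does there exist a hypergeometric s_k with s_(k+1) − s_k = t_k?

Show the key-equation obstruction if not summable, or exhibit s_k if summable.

Compute t_(k+1)/t_k: get (k + 5)**2/(k + 6)**2.
A = k**2 + 10*k + 25, B = k**2 + 12*k + 36, C = 1.
Key eq: (k**2 + 10*k + 25)·f(k+1) = (k**2 + 10*k + 25)·f(k) + (1).
Degrees (2,2,0) ⇒ d ≤ 0.
Generic f = c0 gives residual -1; -1 = 0 cannot hold, so t_k is not Gosper-summable.

No — the linear system for f has no solution.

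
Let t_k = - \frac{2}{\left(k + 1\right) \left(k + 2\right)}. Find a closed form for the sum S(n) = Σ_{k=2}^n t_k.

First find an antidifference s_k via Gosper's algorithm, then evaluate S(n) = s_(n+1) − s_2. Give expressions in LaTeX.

Step 1: r(k) = (k + 1)/(k + 3).
Take A(k)=k + 1, B(k)=k + 3, C(k)=1.
Solve (k + 1)·f(k+1) − (k + 2)·f(k) = 1.
deg f ≤ 1 (via 1,1,0).
Match coefficients ⇒ f(k) = k.
R(k) = B(k−1)·f(k)/C(k) = k*(k + 2); s_k = R·t_k = -2*k/(k + 1).
Verify: -2/(k**2 + 3*k + 2) matches t_k.
Telescope: S(n) = s_(n+1) − s_(2) = 2*(-n - 1)/(n + 2) − (-4/3) = 2*(1 - n)/(3*(n + 2)).

S(n) = \frac{2 \left(1 - n\right)}{3 \left(n + 2\right)}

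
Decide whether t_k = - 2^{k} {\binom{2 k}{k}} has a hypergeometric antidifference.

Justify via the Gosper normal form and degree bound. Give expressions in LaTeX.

No — t_k has no hypergeometric antidifference.

Step 1: r(k) = 4*(2*k + 1)/(k + 1).
Factor: A=8*k + 4; B=k + 1; C=1.
Solve (8*k + 4)·f(k+1) − (k)·f(k) = 1.
Degrees (1,1,0) ⇒ d ≤ -1.
Negative degree bound (-1): no f exists, t_k not Gosper-summable.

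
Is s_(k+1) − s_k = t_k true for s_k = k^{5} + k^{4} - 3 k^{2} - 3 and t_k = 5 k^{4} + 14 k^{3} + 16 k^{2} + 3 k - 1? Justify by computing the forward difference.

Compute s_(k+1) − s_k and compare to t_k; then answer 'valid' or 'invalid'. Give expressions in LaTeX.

s_(k+1) = (k + 1)**5 + (k + 1)**4 - 3*(k + 1)**2 - 3
s_(k+1) − s_k = 5*k**4 + 14*k**3 + 16*k**2 + 3*k - 1
(s_(k+1) − s_k) − t_k = 0

Valid: the claim telescopes to t_k.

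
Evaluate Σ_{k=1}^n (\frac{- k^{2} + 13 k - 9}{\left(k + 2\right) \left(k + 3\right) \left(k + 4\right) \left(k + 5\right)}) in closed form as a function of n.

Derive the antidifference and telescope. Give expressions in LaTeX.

S(n) = \frac{n \left(n^{2} + 42 n - 13\right)}{30 \left(n^{3} + 12 n^{2} + 47 n + 60\right)}

Compute t_(k+1)/t_k: get -(k + 2)*(13*k - (k + 1)**2 + 4)/((k + 6)*(k**2 - 13*k + 9)).
A = k + 2, B = k + 6, C = k**2 - 13*k + 9.
f must satisfy (k + 2)·f(k+1) − (k + 5)·f(k) = k**2 - 13*k + 9.
From deg A=1, deg B=1, deg C=2: d=3.
Coefficient equations give f(k) = k*(k**2 - 15*k + 122)/24.
R(k) = B(k−1)·f(k)/C(k) = k*(k + 5)*(k**2 - 15*k + 122)/(24*(k**2 - 13*k + 9)); s_k = R·t_k = k*(-k**2 + 15*k - 122)/(24*(k + 2)*(k + 3)*(k + 4)).
Verify: (-k**2 + 13*k - 9)/(k**4 + 14*k**3 + 71*k**2 + 154*k + 120) matches t_k.
Evaluate: s_(n+1) = (-n**3 + 12*n**2 - 95*n - 108)/(24*(n**3 + 12*n**2 + 47*n + 60)); subtract s_(1) = -3/40 ⇒ S(n) = n*(n**2 + 42*n - 13)/(30*(n**3 + 12*n**2 + 47*n + 60)).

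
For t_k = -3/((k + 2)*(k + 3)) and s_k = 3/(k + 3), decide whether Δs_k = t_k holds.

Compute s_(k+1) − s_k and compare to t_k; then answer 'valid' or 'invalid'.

s_(k+1) = 3/(k + 4)
s_(k+1) − s_k = -3/((k + 3)*(k + 4))
(s_(k+1) − s_k) − t_k = 6/(k**3 + 9*k**2 + 26*k + 24)

Invalid: residual 6/(k**3 + 9*k**2 + 26*k + 24) ≠ 0.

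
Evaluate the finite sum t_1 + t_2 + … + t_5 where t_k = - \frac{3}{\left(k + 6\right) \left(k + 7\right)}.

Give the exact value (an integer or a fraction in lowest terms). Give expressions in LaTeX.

Σ = -5/28

r(k) = (k + 6)/(k + 8) after simplifying.
Normal form (A,B,C) = (k + 6, k + 8, 1).
Need (k + 6)·f(k+1) − (k + 7)·f(k) = 1.
From deg A=1, deg B=1, deg C=0: d=1.
A polynomial solution: f(k) = k/6.
Certificate R = B(k−1)f/C = k*(k + 7)/6 gives s_k = -k/(2*k + 12).
s_(k+1) − s_k = -3/(k**2 + 13*k + 42) = t_k.
Sum = s_(6) − s_(1); s_(6) = -1/4, s_(1) = -1/14 ⇒ -5/28.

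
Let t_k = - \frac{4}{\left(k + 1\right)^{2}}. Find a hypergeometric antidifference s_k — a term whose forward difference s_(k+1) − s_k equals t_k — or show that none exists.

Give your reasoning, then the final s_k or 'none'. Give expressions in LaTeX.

Step 1: r(k) = (k + 1)**2/(k + 2)**2.
Normal form (A,B,C) = (k**2 + 2*k + 1, k**2 + 4*k + 4, 1).
Key eq: (k**2 + 2*k + 1)·f(k+1) = (k**2 + 2*k + 1)·f(k) + (1).
From deg A=2, deg B=2, deg C=0: d=0.
Write f(k) = c0. Then LHS − RHS = -1, requiring -1 = 0: contradictory. No certificate.

none (Gosper's algorithm certifies no s_k)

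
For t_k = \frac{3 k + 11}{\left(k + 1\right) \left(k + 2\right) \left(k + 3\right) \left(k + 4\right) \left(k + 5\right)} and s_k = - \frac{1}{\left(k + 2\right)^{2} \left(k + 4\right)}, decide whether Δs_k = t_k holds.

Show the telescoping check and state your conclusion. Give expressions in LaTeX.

s_(k+1) = -1/((k + 3)**2*(k + 5))
s_(k+1) − s_k = -1/((k + 3)**2*(k + 5)) + 1/((k + 2)**2*(k + 4))
(s_(k+1) − s_k) − t_k = (-4*k**2 - 25*k - 37)/(k**7 + 20*k**6 + 166*k**5 + 740*k**4 + 1909*k**3 + 2840*k**2 + 2244*k + 720)

Invalid: residual \frac{- 4 k^{2} - 25 k - 37}{k^{7} + 20 k^{6} + 166 k^{5} + 740 k^{4} + 1909 k^{3} + 2840 k^{2} + 2244 k + 720} ≠ 0.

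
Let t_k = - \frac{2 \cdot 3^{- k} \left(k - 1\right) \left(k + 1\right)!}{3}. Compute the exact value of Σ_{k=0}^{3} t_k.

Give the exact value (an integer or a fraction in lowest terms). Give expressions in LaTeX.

Compute t_(k+1)/t_k: get k*(k + 2)/(3*(k - 1)).
Normal form (A,B,C) = (k/3 + 2/3, 1, k - 1).
Set up (k/3 + 2/3)·f(k+1) − (1)·f(k) − (k - 1) = 0.
Degrees (1,0,1) ⇒ d ≤ 0.
Match coefficients ⇒ f(k) = 3.
So s_k = (B(k−1)f/C)·t_k = (3/(k - 1))·t_k = -2*factorial(k + 1)/3**k.
Verify: -2*(k - 1)*factorial(k + 1)/(3*3**k) matches t_k.
Evaluate s at k=4 and k=0: -80/27 and -2; difference -26/27.

Σ = -26/27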